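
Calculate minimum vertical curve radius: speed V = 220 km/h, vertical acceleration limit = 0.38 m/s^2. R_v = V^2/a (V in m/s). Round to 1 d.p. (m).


Convert speed: V = 220 / 3.6 = 61.1111 m/s
V^2 = 3734.5679 m^2/s^2
R_v = 3734.5679 / 0.38
R_v = 9827.8 m

9827.8


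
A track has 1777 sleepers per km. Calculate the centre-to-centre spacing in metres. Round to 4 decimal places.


Spacing = 1000 m / number of sleepers
Spacing = 1000 / 1777
Spacing = 0.5627 m

0.5627


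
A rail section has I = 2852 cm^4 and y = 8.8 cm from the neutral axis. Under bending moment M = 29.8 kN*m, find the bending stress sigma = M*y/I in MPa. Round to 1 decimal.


Convert units:
M = 29.8 kN*m = 29800000 N*mm
y = 8.8 cm = 88 mm
I = 2852 cm^4 = 28520000 mm^4
sigma = 29800000 * 88 / 28520000
sigma = 91.9 MPa

91.9


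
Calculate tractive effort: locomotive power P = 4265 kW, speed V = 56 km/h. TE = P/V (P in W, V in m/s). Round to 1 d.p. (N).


Convert: P = 4265 kW = 4265000 W
V = 56 / 3.6 = 15.5556 m/s
TE = 4265000 / 15.5556
TE = 274178.6 N

274178.6


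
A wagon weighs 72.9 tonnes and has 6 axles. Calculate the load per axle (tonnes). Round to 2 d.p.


Load per axle = total weight / number of axles
Load = 72.9 / 6
Load = 12.15 tonnes

12.15


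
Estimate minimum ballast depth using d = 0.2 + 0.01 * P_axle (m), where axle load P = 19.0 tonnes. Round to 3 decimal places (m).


d = 0.2 + 0.01 * 19.0
d = 0.2 + 0.19
d = 0.390 m

0.390


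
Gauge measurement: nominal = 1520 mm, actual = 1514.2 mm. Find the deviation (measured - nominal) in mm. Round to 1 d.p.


Deviation = measured - nominal
Deviation = 1514.2 - 1520
Deviation = -5.8 mm

-5.8


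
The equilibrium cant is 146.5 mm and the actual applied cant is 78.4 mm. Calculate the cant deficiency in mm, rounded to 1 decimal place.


Cant deficiency = equilibrium cant - actual cant
CD = 146.5 - 78.4
CD = 68.1 mm

68.1


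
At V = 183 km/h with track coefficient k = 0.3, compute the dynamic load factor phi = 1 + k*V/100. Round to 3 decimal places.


phi = 1 + k * V / 100
phi = 1 + 0.3 * 183 / 100
phi = 1 + 0.549
phi = 1.549

1.549


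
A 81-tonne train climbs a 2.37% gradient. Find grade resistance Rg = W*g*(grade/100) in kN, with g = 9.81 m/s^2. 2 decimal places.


Rg = W * 9.81 * grade / 100
Rg = 81 * 9.81 * 2.37 / 100
Rg = 794.61 * 0.0237
Rg = 18.83 kN

18.83


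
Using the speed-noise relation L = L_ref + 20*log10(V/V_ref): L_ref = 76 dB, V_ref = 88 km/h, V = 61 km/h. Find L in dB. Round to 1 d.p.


V/V_ref = 61 / 88 = 0.693182
log10(0.693182) = -0.159153
20 * -0.159153 = -3.1831
L = 76 + -3.1831 = 72.8 dB

72.8


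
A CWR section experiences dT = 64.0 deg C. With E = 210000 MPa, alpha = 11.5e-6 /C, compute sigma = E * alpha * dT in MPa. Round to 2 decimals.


sigma = E * alpha * dT
sigma = 210000 * 11.5e-6 * 64.0
sigma = 2.415 * 64.0
sigma = 154.56 MPa

154.56


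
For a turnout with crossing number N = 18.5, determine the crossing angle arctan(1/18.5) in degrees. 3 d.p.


1/N = 1/18.5 = 0.054054
angle = arctan(0.054054) = 0.054002 rad
angle = 0.054002 * 180/pi = 3.094 degrees

3.094


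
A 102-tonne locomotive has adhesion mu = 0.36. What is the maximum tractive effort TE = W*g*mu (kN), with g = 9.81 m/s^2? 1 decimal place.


TE_max = W * g * mu
TE_max = 102 * 9.81 * 0.36
TE_max = 1000.62 * 0.36
TE_max = 360.2 kN

360.2


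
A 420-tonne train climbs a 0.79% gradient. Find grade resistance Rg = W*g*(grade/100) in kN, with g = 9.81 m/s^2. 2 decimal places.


Rg = W * 9.81 * grade / 100
Rg = 420 * 9.81 * 0.79 / 100
Rg = 4120.2 * 0.0079
Rg = 32.55 kN

32.55


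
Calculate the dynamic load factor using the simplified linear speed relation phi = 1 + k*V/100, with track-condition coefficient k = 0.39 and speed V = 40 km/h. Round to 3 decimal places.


phi = 1 + k * V / 100
phi = 1 + 0.39 * 40 / 100
phi = 1 + 0.156
phi = 1.156

1.156


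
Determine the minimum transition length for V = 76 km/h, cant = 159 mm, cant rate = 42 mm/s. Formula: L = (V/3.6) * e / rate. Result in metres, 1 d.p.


Convert speed: V = 76 / 3.6 = 21.1111 m/s
L = 21.1111 * 159 / 42
L = 3356.6667 / 42
L = 79.9 m

79.9


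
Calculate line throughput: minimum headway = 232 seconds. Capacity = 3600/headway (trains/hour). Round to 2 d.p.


Capacity = 3600 / headway
Capacity = 3600 / 232
Capacity = 15.52 trains/hour

15.52


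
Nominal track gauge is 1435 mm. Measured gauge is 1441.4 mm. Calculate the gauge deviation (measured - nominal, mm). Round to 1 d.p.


Deviation = measured - nominal
Deviation = 1441.4 - 1435
Deviation = 6.4 mm

6.4


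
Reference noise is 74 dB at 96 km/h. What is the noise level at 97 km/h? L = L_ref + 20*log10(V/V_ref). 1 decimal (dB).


V/V_ref = 97 / 96 = 1.010417
log10(1.010417) = 0.004501
20 * 0.004501 = 0.09
L = 74 + 0.09 = 74.1 dB

74.1


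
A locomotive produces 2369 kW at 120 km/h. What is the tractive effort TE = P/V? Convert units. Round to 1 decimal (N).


Convert: P = 2369 kW = 2369000 W
V = 120 / 3.6 = 33.3333 m/s
TE = 2369000 / 33.3333
TE = 71070.0 N

71070.0


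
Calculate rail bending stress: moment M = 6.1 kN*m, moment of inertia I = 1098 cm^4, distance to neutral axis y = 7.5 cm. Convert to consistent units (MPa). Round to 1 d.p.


Convert units:
M = 6.1 kN*m = 6100000 N*mm
y = 7.5 cm = 75 mm
I = 1098 cm^4 = 10980000 mm^4
sigma = 6100000 * 75 / 10980000
sigma = 41.7 MPa

41.7


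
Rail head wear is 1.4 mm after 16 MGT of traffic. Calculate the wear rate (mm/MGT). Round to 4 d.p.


Wear rate = total wear / cumulative tonnage
Rate = 1.4 / 16
Rate = 0.0875 mm/MGT

0.0875


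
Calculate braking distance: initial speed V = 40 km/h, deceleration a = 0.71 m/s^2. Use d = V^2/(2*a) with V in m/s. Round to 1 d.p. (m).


Convert speed: V = 40 / 3.6 = 11.1111 m/s
V^2 = 123.4568
d = 123.4568 / (2 * 0.71)
d = 123.4568 / 1.42
d = 86.9 m

86.9


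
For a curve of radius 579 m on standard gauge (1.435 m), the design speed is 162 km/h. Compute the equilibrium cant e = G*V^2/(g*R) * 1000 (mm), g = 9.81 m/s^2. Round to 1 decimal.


Convert speed: V = 162 / 3.6 = 45.0 m/s
Apply formula: e = 1.435 * 45.0^2 / (9.81 * 579)
e = 1.435 * 2025.0 / 5679.99
e = 0.511599 m = 511.6 mm

511.6


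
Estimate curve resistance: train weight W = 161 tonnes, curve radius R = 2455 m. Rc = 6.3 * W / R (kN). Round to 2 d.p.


Rc = 6.3 * W / R
Rc = 6.3 * 161 / 2455
Rc = 1014.3 / 2455
Rc = 0.41 kN

0.41


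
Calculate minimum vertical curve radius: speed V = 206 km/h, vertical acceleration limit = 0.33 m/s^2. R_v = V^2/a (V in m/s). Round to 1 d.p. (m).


Convert speed: V = 206 / 3.6 = 57.2222 m/s
V^2 = 3274.3827 m^2/s^2
R_v = 3274.3827 / 0.33
R_v = 9922.4 m

9922.4


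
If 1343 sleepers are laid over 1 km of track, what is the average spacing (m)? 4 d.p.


Spacing = 1000 m / number of sleepers
Spacing = 1000 / 1343
Spacing = 0.7446 m

0.7446


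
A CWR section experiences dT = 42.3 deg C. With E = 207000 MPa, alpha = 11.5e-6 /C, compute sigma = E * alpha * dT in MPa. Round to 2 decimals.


sigma = E * alpha * dT
sigma = 207000 * 11.5e-6 * 42.3
sigma = 2.3805 * 42.3
sigma = 100.70 MPa

100.70


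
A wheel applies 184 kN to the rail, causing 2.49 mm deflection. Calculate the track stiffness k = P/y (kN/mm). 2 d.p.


Track stiffness k = P / y
k = 184 / 2.49
k = 73.90 kN/mm

73.90


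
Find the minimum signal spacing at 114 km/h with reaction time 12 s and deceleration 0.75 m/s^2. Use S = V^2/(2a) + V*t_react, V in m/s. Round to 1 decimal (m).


V = 114 / 3.6 = 31.6667 m/s
Braking distance = 31.6667^2 / (2*0.75) = 668.5185 m
Sighting distance = 31.6667 * 12 = 380.0 m
S = 668.5185 + 380.0 = 1048.5 m

1048.5


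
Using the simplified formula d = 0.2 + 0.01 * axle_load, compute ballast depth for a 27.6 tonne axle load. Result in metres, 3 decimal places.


d = 0.2 + 0.01 * 27.6
d = 0.2 + 0.276
d = 0.476 m

0.476


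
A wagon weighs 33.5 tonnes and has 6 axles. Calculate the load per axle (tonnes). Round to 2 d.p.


Load per axle = total weight / number of axles
Load = 33.5 / 6
Load = 5.58 tonnes

5.58


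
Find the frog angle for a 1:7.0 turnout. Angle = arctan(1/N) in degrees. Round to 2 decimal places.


1/N = 1/7.0 = 0.142857
angle = arctan(0.142857) = 0.141897 rad
angle = 0.141897 * 180/pi = 8.13 degrees

8.13


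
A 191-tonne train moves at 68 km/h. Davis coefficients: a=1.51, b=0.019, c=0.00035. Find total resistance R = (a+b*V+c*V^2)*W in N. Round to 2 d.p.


b*V = 0.019 * 68 = 1.292
c*V^2 = 0.00035 * 4624 = 1.6184
R_per_t = 1.51 + 1.292 + 1.6184 = 4.4204 N/t
R_total = 4.4204 * 191 = 844.30 N

844.30


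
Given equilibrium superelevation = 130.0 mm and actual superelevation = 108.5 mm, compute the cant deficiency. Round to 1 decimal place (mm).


Cant deficiency = equilibrium cant - actual cant
CD = 130.0 - 108.5
CD = 21.5 mm

21.5


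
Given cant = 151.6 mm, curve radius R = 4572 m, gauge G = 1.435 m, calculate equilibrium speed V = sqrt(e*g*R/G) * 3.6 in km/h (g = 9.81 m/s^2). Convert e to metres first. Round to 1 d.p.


Convert cant: e = 151.6 mm = 0.1516 m
V_ms = sqrt(0.1516 * 9.81 * 4572 / 1.435)
V_ms = sqrt(4738.29973) = 68.8353 m/s
V = 68.8353 * 3.6 = 247.8 km/h

247.8


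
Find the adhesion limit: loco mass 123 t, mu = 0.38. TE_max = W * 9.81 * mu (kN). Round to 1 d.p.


TE_max = W * g * mu
TE_max = 123 * 9.81 * 0.38
TE_max = 1206.63 * 0.38
TE_max = 458.5 kN

458.5


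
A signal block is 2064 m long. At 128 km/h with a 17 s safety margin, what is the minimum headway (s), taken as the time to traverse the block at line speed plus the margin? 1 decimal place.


V = 128 / 3.6 = 35.5556 m/s
Block traversal time = 2064 / 35.5556 = 58.05 s
Headway = 58.05 + 17
Headway = 75.1 s

75.1


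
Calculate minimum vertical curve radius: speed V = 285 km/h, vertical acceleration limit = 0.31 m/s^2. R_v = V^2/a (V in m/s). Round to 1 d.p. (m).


Convert speed: V = 285 / 3.6 = 79.1667 m/s
V^2 = 6267.3611 m^2/s^2
R_v = 6267.3611 / 0.31
R_v = 20217.3 m

20217.3


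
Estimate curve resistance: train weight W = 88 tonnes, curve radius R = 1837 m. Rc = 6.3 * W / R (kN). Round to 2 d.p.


Rc = 6.3 * W / R
Rc = 6.3 * 88 / 1837
Rc = 554.4 / 1837
Rc = 0.30 kN

0.30


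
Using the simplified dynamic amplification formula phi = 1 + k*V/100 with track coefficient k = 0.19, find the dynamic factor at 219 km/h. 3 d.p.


phi = 1 + k * V / 100
phi = 1 + 0.19 * 219 / 100
phi = 1 + 0.4161
phi = 1.416

1.416


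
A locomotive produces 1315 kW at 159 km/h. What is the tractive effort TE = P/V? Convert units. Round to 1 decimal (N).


Convert: P = 1315 kW = 1315000 W
V = 159 / 3.6 = 44.1667 m/s
TE = 1315000 / 44.1667
TE = 29773.6 N

29773.6


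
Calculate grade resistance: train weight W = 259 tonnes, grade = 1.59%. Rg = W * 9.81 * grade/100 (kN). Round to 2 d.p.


Rg = W * 9.81 * grade / 100
Rg = 259 * 9.81 * 1.59 / 100
Rg = 2540.79 * 0.0159
Rg = 40.40 kN

40.40


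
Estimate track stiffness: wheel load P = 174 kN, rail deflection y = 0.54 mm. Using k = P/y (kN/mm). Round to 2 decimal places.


Track stiffness k = P / y
k = 174 / 0.54
k = 322.22 kN/mm

322.22


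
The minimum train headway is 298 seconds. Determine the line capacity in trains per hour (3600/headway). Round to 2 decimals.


Capacity = 3600 / headway
Capacity = 3600 / 298
Capacity = 12.08 trains/hour

12.08


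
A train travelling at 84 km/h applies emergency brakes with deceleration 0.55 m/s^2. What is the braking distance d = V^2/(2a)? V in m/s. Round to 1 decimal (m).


Convert speed: V = 84 / 3.6 = 23.3333 m/s
V^2 = 544.4444
d = 544.4444 / (2 * 0.55)
d = 544.4444 / 1.1
d = 494.9 m

494.9


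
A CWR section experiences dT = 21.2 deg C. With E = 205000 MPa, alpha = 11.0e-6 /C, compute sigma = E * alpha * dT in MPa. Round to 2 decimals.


sigma = E * alpha * dT
sigma = 205000 * 11.0e-6 * 21.2
sigma = 2.255 * 21.2
sigma = 47.81 MPa

47.81


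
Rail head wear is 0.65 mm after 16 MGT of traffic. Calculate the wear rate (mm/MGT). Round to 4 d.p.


Wear rate = total wear / cumulative tonnage
Rate = 0.65 / 16
Rate = 0.0406 mm/MGT

0.0406


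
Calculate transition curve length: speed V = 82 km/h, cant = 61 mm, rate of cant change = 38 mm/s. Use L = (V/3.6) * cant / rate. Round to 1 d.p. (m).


Convert speed: V = 82 / 3.6 = 22.7778 m/s
L = 22.7778 * 61 / 38
L = 1389.4444 / 38
L = 36.6 m

36.6


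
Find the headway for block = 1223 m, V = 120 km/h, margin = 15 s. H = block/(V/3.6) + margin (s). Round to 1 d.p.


V = 120 / 3.6 = 33.3333 m/s
Block traversal time = 1223 / 33.3333 = 36.69 s
Headway = 36.69 + 15
Headway = 51.7 s

51.7


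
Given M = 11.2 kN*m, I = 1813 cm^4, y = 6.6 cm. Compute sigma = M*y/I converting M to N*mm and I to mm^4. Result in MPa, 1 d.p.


Convert units:
M = 11.2 kN*m = 11200000 N*mm
y = 6.6 cm = 66 mm
I = 1813 cm^4 = 18130000 mm^4
sigma = 11200000 * 66 / 18130000
sigma = 40.8 MPa

40.8


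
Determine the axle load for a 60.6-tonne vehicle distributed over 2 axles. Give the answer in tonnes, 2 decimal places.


Load per axle = total weight / number of axles
Load = 60.6 / 2
Load = 30.30 tonnes

30.30


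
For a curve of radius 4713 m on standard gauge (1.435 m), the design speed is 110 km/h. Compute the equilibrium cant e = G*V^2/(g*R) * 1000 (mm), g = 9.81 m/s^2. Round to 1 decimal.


Convert speed: V = 110 / 3.6 = 30.5556 m/s
Apply formula: e = 1.435 * 30.5556^2 / (9.81 * 4713)
e = 1.435 * 933.642 / 46234.53
e = 0.028978 m = 29.0 mm

29.0


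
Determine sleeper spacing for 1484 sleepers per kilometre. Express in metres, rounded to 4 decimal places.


Spacing = 1000 m / number of sleepers
Spacing = 1000 / 1484
Spacing = 0.6739 m

0.6739


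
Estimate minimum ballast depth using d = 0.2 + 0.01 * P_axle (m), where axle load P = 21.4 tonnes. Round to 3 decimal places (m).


d = 0.2 + 0.01 * 21.4
d = 0.2 + 0.214
d = 0.414 m

0.414


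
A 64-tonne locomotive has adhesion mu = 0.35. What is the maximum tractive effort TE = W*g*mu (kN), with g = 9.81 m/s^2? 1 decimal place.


TE_max = W * g * mu
TE_max = 64 * 9.81 * 0.35
TE_max = 627.84 * 0.35
TE_max = 219.7 kN

219.7


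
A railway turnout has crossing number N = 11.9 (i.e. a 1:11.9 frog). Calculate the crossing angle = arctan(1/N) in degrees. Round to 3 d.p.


1/N = 1/11.9 = 0.084034
angle = arctan(0.084034) = 0.083837 rad
angle = 0.083837 * 180/pi = 4.803 degrees

4.803


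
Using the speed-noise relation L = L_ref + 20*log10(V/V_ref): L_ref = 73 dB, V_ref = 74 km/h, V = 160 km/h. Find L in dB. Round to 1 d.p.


V/V_ref = 160 / 74 = 2.162162
log10(2.162162) = 0.334888
20 * 0.334888 = 6.6978
L = 73 + 6.6978 = 79.7 dB

79.7


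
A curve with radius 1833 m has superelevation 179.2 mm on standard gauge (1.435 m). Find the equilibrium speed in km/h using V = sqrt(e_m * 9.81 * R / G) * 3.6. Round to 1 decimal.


Convert cant: e = 179.2 mm = 0.1792 m
V_ms = sqrt(0.1792 * 9.81 * 1833 / 1.435)
V_ms = sqrt(2245.523356) = 47.387 m/s
V = 47.387 * 3.6 = 170.6 km/h

170.6


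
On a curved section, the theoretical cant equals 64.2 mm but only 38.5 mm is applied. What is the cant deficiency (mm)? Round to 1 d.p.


Cant deficiency = equilibrium cant - actual cant
CD = 64.2 - 38.5
CD = 25.7 mm

25.7


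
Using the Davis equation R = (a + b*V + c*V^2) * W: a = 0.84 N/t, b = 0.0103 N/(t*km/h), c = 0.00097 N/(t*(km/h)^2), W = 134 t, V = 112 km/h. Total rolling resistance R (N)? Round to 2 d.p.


b*V = 0.0103 * 112 = 1.1536
c*V^2 = 0.00097 * 12544 = 12.16768
R_per_t = 0.84 + 1.1536 + 12.16768 = 14.16128 N/t
R_total = 14.16128 * 134 = 1897.61 N

1897.61


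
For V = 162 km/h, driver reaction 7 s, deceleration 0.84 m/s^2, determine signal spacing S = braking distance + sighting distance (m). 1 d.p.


V = 162 / 3.6 = 45.0 m/s
Braking distance = 45.0^2 / (2*0.84) = 1205.3571 m
Sighting distance = 45.0 * 7 = 315.0 m
S = 1205.3571 + 315.0 = 1520.4 m

1520.4


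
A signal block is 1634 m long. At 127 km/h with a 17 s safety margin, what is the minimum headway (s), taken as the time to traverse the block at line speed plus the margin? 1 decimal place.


V = 127 / 3.6 = 35.2778 m/s
Block traversal time = 1634 / 35.2778 = 46.3181 s
Headway = 46.3181 + 17
Headway = 63.3 s

63.3


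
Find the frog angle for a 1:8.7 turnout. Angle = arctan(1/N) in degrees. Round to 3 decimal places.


1/N = 1/8.7 = 0.114943
angle = arctan(0.114943) = 0.11444 rad
angle = 0.11444 * 180/pi = 6.557 degrees

6.557


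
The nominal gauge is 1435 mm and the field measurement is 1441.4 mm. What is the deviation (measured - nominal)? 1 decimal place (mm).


Deviation = measured - nominal
Deviation = 1441.4 - 1435
Deviation = 6.4 mm

6.4


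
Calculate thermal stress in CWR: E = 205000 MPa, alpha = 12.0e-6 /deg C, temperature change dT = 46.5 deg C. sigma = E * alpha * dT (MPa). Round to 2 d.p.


sigma = E * alpha * dT
sigma = 205000 * 12.0e-6 * 46.5
sigma = 2.46 * 46.5
sigma = 114.39 MPa

114.39


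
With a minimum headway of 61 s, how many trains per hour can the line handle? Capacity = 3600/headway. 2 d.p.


Capacity = 3600 / headway
Capacity = 3600 / 61
Capacity = 59.02 trains/hour

59.02


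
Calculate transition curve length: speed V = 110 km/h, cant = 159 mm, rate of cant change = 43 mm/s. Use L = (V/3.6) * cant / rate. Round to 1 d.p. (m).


Convert speed: V = 110 / 3.6 = 30.5556 m/s
L = 30.5556 * 159 / 43
L = 4858.3333 / 43
L = 113.0 m

113.0


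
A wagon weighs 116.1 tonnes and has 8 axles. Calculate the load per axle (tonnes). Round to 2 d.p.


Load per axle = total weight / number of axles
Load = 116.1 / 8
Load = 14.51 tonnes

14.51


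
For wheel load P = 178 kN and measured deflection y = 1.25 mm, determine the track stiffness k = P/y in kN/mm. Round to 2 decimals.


Track stiffness k = P / y
k = 178 / 1.25
k = 142.40 kN/mm

142.40


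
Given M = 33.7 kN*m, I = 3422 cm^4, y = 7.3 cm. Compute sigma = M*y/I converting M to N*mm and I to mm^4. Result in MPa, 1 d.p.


Convert units:
M = 33.7 kN*m = 33700000 N*mm
y = 7.3 cm = 73 mm
I = 3422 cm^4 = 34220000 mm^4
sigma = 33700000 * 73 / 34220000
sigma = 71.9 MPa

71.9


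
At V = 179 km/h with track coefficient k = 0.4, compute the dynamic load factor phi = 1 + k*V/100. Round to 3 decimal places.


phi = 1 + k * V / 100
phi = 1 + 0.4 * 179 / 100
phi = 1 + 0.716
phi = 1.716

1.716


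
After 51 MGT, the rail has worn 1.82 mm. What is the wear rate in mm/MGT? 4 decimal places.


Wear rate = total wear / cumulative tonnage
Rate = 1.82 / 51
Rate = 0.0357 mm/MGT

0.0357


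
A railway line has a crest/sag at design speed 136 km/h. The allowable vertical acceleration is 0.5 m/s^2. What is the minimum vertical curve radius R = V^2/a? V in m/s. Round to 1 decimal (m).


Convert speed: V = 136 / 3.6 = 37.7778 m/s
V^2 = 1427.1605 m^2/s^2
R_v = 1427.1605 / 0.5
R_v = 2854.3 m

2854.3


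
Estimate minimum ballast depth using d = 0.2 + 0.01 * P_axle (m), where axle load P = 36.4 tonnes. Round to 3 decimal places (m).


d = 0.2 + 0.01 * 36.4
d = 0.2 + 0.364
d = 0.564 m

0.564


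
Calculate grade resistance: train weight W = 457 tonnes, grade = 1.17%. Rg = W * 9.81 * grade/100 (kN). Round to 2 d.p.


Rg = W * 9.81 * grade / 100
Rg = 457 * 9.81 * 1.17 / 100
Rg = 4483.17 * 0.0117
Rg = 52.45 kN

52.45


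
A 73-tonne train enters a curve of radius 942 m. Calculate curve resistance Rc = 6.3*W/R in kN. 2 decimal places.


Rc = 6.3 * W / R
Rc = 6.3 * 73 / 942
Rc = 459.9 / 942
Rc = 0.49 kN

0.49


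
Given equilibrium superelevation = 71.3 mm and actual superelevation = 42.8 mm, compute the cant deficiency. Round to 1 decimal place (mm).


Cant deficiency = equilibrium cant - actual cant
CD = 71.3 - 42.8
CD = 28.5 mm

28.5


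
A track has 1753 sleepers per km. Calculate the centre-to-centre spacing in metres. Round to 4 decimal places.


Spacing = 1000 m / number of sleepers
Spacing = 1000 / 1753
Spacing = 0.5705 m

0.5705


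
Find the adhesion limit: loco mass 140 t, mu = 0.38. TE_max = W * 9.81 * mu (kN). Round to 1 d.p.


TE_max = W * g * mu
TE_max = 140 * 9.81 * 0.38
TE_max = 1373.4 * 0.38
TE_max = 521.9 kN

521.9


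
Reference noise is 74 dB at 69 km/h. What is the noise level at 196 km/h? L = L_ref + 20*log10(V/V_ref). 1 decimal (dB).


V/V_ref = 196 / 69 = 2.84058
log10(2.84058) = 0.453407
20 * 0.453407 = 9.0681
L = 74 + 9.0681 = 83.1 dB

83.1


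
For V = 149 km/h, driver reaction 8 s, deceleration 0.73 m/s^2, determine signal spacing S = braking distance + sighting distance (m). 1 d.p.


V = 149 / 3.6 = 41.3889 m/s
Braking distance = 41.3889^2 / (2*0.73) = 1173.3152 m
Sighting distance = 41.3889 * 8 = 331.1111 m
S = 1173.3152 + 331.1111 = 1504.4 m

1504.4


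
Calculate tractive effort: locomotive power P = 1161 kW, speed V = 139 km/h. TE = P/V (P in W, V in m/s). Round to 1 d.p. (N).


Convert: P = 1161 kW = 1161000 W
V = 139 / 3.6 = 38.6111 m/s
TE = 1161000 / 38.6111
TE = 30069.1 N

30069.1


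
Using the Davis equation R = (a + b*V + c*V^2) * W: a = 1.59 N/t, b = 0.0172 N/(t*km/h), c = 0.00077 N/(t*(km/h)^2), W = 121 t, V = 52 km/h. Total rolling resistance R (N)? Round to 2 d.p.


b*V = 0.0172 * 52 = 0.8944
c*V^2 = 0.00077 * 2704 = 2.08208
R_per_t = 1.59 + 0.8944 + 2.08208 = 4.56648 N/t
R_total = 4.56648 * 121 = 552.54 N

552.54


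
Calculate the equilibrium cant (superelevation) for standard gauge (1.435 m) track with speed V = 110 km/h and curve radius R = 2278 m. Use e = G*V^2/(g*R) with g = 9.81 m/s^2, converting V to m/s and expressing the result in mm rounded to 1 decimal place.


Convert speed: V = 110 / 3.6 = 30.5556 m/s
Apply formula: e = 1.435 * 30.5556^2 / (9.81 * 2278)
e = 1.435 * 933.642 / 22347.18
e = 0.059953 m = 60.0 mm

60.0


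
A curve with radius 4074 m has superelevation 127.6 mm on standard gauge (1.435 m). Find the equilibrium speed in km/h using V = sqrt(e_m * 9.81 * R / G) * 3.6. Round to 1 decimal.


Convert cant: e = 127.6 mm = 0.1276 m
V_ms = sqrt(0.1276 * 9.81 * 4074 / 1.435)
V_ms = sqrt(3553.765815) = 59.6135 m/s
V = 59.6135 * 3.6 = 214.6 km/h

214.6


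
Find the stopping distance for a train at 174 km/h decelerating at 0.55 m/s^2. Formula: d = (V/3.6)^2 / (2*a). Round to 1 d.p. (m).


Convert speed: V = 174 / 3.6 = 48.3333 m/s
V^2 = 2336.1111
d = 2336.1111 / (2 * 0.55)
d = 2336.1111 / 1.1
d = 2123.7 m

2123.7


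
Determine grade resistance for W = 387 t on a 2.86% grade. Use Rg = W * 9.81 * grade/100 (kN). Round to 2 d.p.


Rg = W * 9.81 * grade / 100
Rg = 387 * 9.81 * 2.86 / 100
Rg = 3796.47 * 0.0286
Rg = 108.58 kN

108.58


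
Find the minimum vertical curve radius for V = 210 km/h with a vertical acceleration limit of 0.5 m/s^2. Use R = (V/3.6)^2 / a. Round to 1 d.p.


Convert speed: V = 210 / 3.6 = 58.3333 m/s
V^2 = 3402.7778 m^2/s^2
R_v = 3402.7778 / 0.5
R_v = 6805.6 m

6805.6


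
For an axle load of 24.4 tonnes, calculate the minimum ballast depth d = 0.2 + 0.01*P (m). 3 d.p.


d = 0.2 + 0.01 * 24.4
d = 0.2 + 0.244
d = 0.444 m

0.444


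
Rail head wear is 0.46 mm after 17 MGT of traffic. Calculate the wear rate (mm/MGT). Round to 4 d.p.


Wear rate = total wear / cumulative tonnage
Rate = 0.46 / 17
Rate = 0.0271 mm/MGT

0.0271


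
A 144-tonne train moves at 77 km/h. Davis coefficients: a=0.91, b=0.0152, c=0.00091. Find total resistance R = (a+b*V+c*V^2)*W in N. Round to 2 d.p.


b*V = 0.0152 * 77 = 1.1704
c*V^2 = 0.00091 * 5929 = 5.39539
R_per_t = 0.91 + 1.1704 + 5.39539 = 7.47579 N/t
R_total = 7.47579 * 144 = 1076.51 N

1076.51


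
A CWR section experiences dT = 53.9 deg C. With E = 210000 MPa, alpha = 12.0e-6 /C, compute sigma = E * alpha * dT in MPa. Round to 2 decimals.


sigma = E * alpha * dT
sigma = 210000 * 12.0e-6 * 53.9
sigma = 2.52 * 53.9
sigma = 135.83 MPa

135.83


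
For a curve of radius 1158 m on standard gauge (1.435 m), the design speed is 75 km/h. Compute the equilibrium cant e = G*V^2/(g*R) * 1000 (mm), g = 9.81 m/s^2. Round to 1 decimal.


Convert speed: V = 75 / 3.6 = 20.8333 m/s
Apply formula: e = 1.435 * 20.8333^2 / (9.81 * 1158)
e = 1.435 * 434.0278 / 11359.98
e = 0.054827 m = 54.8 mm

54.8


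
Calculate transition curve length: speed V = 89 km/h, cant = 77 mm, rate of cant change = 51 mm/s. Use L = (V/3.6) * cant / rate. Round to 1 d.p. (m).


Convert speed: V = 89 / 3.6 = 24.7222 m/s
L = 24.7222 * 77 / 51
L = 1903.6111 / 51
L = 37.3 m

37.3


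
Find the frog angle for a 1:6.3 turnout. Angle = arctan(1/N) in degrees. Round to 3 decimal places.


1/N = 1/6.3 = 0.15873
angle = arctan(0.15873) = 0.157417 rad
angle = 0.157417 * 180/pi = 9.019 degrees

9.019


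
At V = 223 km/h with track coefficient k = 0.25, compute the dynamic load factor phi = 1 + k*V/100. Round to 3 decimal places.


phi = 1 + k * V / 100
phi = 1 + 0.25 * 223 / 100
phi = 1 + 0.5575
phi = 1.558

1.558


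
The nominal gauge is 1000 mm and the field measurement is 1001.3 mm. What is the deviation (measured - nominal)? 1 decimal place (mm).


Deviation = measured - nominal
Deviation = 1001.3 - 1000
Deviation = 1.3 mm

1.3


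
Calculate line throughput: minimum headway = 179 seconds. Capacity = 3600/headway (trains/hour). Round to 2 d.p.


Capacity = 3600 / headway
Capacity = 3600 / 179
Capacity = 20.11 trains/hour

20.11


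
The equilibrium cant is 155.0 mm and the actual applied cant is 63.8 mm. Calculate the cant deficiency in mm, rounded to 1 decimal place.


Cant deficiency = equilibrium cant - actual cant
CD = 155.0 - 63.8
CD = 91.2 mm

91.2


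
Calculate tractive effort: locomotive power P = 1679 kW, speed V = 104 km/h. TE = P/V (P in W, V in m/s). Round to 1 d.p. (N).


Convert: P = 1679 kW = 1679000 W
V = 104 / 3.6 = 28.8889 m/s
TE = 1679000 / 28.8889
TE = 58119.2 N

58119.2


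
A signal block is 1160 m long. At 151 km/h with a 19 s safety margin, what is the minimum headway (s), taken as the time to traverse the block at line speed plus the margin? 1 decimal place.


V = 151 / 3.6 = 41.9444 m/s
Block traversal time = 1160 / 41.9444 = 27.6556 s
Headway = 27.6556 + 19
Headway = 46.7 s

46.7


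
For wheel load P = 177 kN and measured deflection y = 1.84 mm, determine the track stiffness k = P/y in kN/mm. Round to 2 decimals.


Track stiffness k = P / y
k = 177 / 1.84
k = 96.20 kN/mm

96.20


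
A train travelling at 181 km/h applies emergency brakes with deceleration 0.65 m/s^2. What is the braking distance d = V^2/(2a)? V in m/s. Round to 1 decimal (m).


Convert speed: V = 181 / 3.6 = 50.2778 m/s
V^2 = 2527.8549
d = 2527.8549 / (2 * 0.65)
d = 2527.8549 / 1.3
d = 1944.5 m

1944.5


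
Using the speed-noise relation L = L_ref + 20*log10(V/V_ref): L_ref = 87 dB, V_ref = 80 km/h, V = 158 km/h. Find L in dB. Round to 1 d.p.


V/V_ref = 158 / 80 = 1.975
log10(1.975) = 0.295567
20 * 0.295567 = 5.9113
L = 87 + 5.9113 = 92.9 dB

92.9


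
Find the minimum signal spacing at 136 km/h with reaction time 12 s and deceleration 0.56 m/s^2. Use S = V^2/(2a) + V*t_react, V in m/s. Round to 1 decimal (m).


V = 136 / 3.6 = 37.7778 m/s
Braking distance = 37.7778^2 / (2*0.56) = 1274.2504 m
Sighting distance = 37.7778 * 12 = 453.3333 m
S = 1274.2504 + 453.3333 = 1727.6 m

1727.6


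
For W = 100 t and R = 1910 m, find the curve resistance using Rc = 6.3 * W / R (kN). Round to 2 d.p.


Rc = 6.3 * W / R
Rc = 6.3 * 100 / 1910
Rc = 630.0 / 1910
Rc = 0.33 kN

0.33


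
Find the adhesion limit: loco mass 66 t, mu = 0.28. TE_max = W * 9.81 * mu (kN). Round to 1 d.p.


TE_max = W * g * mu
TE_max = 66 * 9.81 * 0.28
TE_max = 647.46 * 0.28
TE_max = 181.3 kN

181.3


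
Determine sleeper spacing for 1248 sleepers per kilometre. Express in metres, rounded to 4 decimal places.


Spacing = 1000 m / number of sleepers
Spacing = 1000 / 1248
Spacing = 0.8013 m

0.8013


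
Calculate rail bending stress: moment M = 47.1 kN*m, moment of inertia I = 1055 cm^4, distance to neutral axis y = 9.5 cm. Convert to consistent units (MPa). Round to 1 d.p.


Convert units:
M = 47.1 kN*m = 47100000 N*mm
y = 9.5 cm = 95 mm
I = 1055 cm^4 = 10550000 mm^4
sigma = 47100000 * 95 / 10550000
sigma = 424.1 MPa

424.1


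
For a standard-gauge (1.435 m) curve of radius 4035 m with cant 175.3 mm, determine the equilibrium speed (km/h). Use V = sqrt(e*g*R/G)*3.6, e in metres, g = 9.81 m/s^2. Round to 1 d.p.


Convert cant: e = 175.3 mm = 0.1753 m
V_ms = sqrt(0.1753 * 9.81 * 4035 / 1.435)
V_ms = sqrt(4835.51307) = 69.5379 m/s
V = 69.5379 * 3.6 = 250.3 km/h

250.3


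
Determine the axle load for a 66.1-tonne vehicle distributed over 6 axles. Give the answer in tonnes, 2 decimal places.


Load per axle = total weight / number of axles
Load = 66.1 / 6
Load = 11.02 tonnes

11.02


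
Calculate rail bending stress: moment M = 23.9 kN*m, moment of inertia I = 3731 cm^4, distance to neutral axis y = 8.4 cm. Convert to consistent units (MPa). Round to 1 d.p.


Convert units:
M = 23.9 kN*m = 23900000 N*mm
y = 8.4 cm = 84 mm
I = 3731 cm^4 = 37310000 mm^4
sigma = 23900000 * 84 / 37310000
sigma = 53.8 MPa

53.8


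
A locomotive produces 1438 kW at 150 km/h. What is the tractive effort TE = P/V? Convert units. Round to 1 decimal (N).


Convert: P = 1438 kW = 1438000 W
V = 150 / 3.6 = 41.6667 m/s
TE = 1438000 / 41.6667
TE = 34512.0 N

34512.0


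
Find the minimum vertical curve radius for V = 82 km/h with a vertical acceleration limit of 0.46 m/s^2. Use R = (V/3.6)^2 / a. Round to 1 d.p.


Convert speed: V = 82 / 3.6 = 22.7778 m/s
V^2 = 518.8272 m^2/s^2
R_v = 518.8272 / 0.46
R_v = 1127.9 m

1127.9


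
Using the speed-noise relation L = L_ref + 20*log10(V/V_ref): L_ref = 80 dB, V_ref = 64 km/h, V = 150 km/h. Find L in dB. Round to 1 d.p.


V/V_ref = 150 / 64 = 2.34375
log10(2.34375) = 0.369911
20 * 0.369911 = 7.3982
L = 80 + 7.3982 = 87.4 dB

87.4


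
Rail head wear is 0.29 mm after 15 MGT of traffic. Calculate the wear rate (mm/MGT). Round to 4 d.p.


Wear rate = total wear / cumulative tonnage
Rate = 0.29 / 15
Rate = 0.0193 mm/MGT

0.0193


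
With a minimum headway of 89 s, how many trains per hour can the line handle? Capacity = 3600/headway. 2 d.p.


Capacity = 3600 / headway
Capacity = 3600 / 89
Capacity = 40.45 trains/hour

40.45


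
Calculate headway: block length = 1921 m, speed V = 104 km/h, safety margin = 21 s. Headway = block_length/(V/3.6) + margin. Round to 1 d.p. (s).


V = 104 / 3.6 = 28.8889 m/s
Block traversal time = 1921 / 28.8889 = 66.4962 s
Headway = 66.4962 + 21
Headway = 87.5 s

87.5


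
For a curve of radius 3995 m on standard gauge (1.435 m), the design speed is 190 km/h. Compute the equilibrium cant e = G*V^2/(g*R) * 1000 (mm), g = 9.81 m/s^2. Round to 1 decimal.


Convert speed: V = 190 / 3.6 = 52.7778 m/s
Apply formula: e = 1.435 * 52.7778^2 / (9.81 * 3995)
e = 1.435 * 2785.4938 / 39190.95
e = 0.101993 m = 102.0 mm

102.0


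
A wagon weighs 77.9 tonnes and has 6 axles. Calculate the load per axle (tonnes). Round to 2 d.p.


Load per axle = total weight / number of axles
Load = 77.9 / 6
Load = 12.98 tonnes

12.98


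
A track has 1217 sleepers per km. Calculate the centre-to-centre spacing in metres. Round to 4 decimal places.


Spacing = 1000 m / number of sleepers
Spacing = 1000 / 1217
Spacing = 0.8217 m

0.8217


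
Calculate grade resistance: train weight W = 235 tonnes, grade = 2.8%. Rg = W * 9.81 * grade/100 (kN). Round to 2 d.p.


Rg = W * 9.81 * grade / 100
Rg = 235 * 9.81 * 2.8 / 100
Rg = 2305.35 * 0.028
Rg = 64.55 kN

64.55


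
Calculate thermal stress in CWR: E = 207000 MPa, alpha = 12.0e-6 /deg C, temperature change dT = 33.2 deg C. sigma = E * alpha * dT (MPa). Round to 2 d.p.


sigma = E * alpha * dT
sigma = 207000 * 12.0e-6 * 33.2
sigma = 2.484 * 33.2
sigma = 82.47 MPa

82.47


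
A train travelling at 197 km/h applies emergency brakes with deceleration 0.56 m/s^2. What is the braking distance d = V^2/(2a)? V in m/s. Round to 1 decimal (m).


Convert speed: V = 197 / 3.6 = 54.7222 m/s
V^2 = 2994.5216
d = 2994.5216 / (2 * 0.56)
d = 2994.5216 / 1.12
d = 2673.7 m

2673.7


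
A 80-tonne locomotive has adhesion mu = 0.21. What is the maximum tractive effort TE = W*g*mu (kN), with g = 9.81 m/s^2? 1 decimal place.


TE_max = W * g * mu
TE_max = 80 * 9.81 * 0.21
TE_max = 784.8 * 0.21
TE_max = 164.8 kN

164.8


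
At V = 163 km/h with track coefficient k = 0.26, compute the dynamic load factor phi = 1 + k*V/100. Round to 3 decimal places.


phi = 1 + k * V / 100
phi = 1 + 0.26 * 163 / 100
phi = 1 + 0.4238
phi = 1.424

1.424


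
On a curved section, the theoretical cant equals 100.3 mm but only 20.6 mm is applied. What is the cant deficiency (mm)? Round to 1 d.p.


Cant deficiency = equilibrium cant - actual cant
CD = 100.3 - 20.6
CD = 79.7 mm

79.7


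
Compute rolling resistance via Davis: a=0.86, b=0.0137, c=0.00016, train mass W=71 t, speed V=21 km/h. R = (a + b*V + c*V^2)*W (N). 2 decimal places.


b*V = 0.0137 * 21 = 0.2877
c*V^2 = 0.00016 * 441 = 0.07056
R_per_t = 0.86 + 0.2877 + 0.07056 = 1.21826 N/t
R_total = 1.21826 * 71 = 86.50 N

86.50


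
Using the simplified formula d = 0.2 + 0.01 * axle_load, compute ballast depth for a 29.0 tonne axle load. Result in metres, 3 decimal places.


d = 0.2 + 0.01 * 29.0
d = 0.2 + 0.29
d = 0.490 m

0.490


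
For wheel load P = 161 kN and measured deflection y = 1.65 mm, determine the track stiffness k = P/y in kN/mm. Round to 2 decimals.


Track stiffness k = P / y
k = 161 / 1.65
k = 97.58 kN/mm

97.58


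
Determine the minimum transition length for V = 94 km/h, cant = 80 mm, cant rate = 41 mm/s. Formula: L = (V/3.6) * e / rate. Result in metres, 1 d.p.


Convert speed: V = 94 / 3.6 = 26.1111 m/s
L = 26.1111 * 80 / 41
L = 2088.8889 / 41
L = 50.9 m

50.9


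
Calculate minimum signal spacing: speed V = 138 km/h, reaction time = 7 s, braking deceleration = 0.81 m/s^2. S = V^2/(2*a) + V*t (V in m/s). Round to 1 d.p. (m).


V = 138 / 3.6 = 38.3333 m/s
Braking distance = 38.3333^2 / (2*0.81) = 907.0645 m
Sighting distance = 38.3333 * 7 = 268.3333 m
S = 907.0645 + 268.3333 = 1175.4 m

1175.4


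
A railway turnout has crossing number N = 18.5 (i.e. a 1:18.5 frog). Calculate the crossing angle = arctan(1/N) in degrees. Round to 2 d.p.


1/N = 1/18.5 = 0.054054
angle = arctan(0.054054) = 0.054002 rad
angle = 0.054002 * 180/pi = 3.09 degrees

3.09


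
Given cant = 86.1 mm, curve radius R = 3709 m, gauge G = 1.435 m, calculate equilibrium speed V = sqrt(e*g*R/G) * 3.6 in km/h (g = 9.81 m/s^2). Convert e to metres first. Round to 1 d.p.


Convert cant: e = 86.1 mm = 0.0861 m
V_ms = sqrt(0.0861 * 9.81 * 3709 / 1.435)
V_ms = sqrt(2183.1174) = 46.7238 m/s
V = 46.7238 * 3.6 = 168.2 km/h

168.2


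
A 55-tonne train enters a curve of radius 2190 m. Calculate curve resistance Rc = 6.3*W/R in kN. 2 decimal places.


Rc = 6.3 * W / R
Rc = 6.3 * 55 / 2190
Rc = 346.5 / 2190
Rc = 0.16 kN

0.16


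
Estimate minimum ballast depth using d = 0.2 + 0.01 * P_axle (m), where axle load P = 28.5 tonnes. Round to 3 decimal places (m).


d = 0.2 + 0.01 * 28.5
d = 0.2 + 0.285
d = 0.485 m

0.485


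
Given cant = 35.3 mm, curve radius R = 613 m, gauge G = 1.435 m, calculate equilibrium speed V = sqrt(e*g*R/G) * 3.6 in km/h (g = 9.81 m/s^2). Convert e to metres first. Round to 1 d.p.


Convert cant: e = 35.3 mm = 0.0353 m
V_ms = sqrt(0.0353 * 9.81 * 613 / 1.435)
V_ms = sqrt(147.928647) = 12.1626 m/s
V = 12.1626 * 3.6 = 43.8 km/h

43.8


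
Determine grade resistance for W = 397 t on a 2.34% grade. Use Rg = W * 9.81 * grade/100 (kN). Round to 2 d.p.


Rg = W * 9.81 * grade / 100
Rg = 397 * 9.81 * 2.34 / 100
Rg = 3894.57 * 0.0234
Rg = 91.13 kN

91.13


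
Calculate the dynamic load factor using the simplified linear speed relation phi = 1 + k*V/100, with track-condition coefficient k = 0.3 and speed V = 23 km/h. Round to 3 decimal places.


phi = 1 + k * V / 100
phi = 1 + 0.3 * 23 / 100
phi = 1 + 0.069
phi = 1.069

1.069


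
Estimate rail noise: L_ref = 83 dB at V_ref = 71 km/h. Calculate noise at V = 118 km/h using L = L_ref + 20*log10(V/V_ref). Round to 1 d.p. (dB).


V/V_ref = 118 / 71 = 1.661972
log10(1.661972) = 0.220624
20 * 0.220624 = 4.4125
L = 83 + 4.4125 = 87.4 dB

87.4


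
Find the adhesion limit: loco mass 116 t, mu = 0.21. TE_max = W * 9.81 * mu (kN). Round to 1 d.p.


TE_max = W * g * mu
TE_max = 116 * 9.81 * 0.21
TE_max = 1137.96 * 0.21
TE_max = 239.0 kN

239.0


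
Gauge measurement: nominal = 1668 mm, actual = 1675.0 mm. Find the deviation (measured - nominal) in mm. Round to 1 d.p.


Deviation = measured - nominal
Deviation = 1675.0 - 1668
Deviation = 7.0 mm

7.0


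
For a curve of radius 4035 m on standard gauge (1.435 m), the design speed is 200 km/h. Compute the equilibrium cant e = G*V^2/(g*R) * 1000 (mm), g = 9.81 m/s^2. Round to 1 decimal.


Convert speed: V = 200 / 3.6 = 55.5556 m/s
Apply formula: e = 1.435 * 55.5556^2 / (9.81 * 4035)
e = 1.435 * 3086.4198 / 39583.35
e = 0.111891 m = 111.9 mm

111.9


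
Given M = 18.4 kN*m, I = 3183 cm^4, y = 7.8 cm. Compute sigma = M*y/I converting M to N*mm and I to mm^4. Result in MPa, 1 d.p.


Convert units:
M = 18.4 kN*m = 18400000 N*mm
y = 7.8 cm = 78 mm
I = 3183 cm^4 = 31830000 mm^4
sigma = 18400000 * 78 / 31830000
sigma = 45.1 MPa

45.1


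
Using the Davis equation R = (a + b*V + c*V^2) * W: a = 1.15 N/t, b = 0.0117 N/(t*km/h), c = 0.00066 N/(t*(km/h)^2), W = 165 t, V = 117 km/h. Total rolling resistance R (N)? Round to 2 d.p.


b*V = 0.0117 * 117 = 1.3689
c*V^2 = 0.00066 * 13689 = 9.03474
R_per_t = 1.15 + 1.3689 + 9.03474 = 11.55364 N/t
R_total = 11.55364 * 165 = 1906.35 N

1906.35


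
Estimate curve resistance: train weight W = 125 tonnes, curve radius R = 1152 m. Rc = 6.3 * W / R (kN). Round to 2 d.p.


Rc = 6.3 * W / R
Rc = 6.3 * 125 / 1152
Rc = 787.5 / 1152
Rc = 0.68 kN

0.68


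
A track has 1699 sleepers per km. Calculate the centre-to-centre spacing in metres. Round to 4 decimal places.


Spacing = 1000 m / number of sleepers
Spacing = 1000 / 1699
Spacing = 0.5886 m

0.5886


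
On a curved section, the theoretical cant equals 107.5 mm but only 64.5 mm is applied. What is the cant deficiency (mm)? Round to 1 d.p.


Cant deficiency = equilibrium cant - actual cant
CD = 107.5 - 64.5
CD = 43.0 mm

43.0


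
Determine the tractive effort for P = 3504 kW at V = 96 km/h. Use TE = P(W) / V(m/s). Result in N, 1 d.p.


Convert: P = 3504 kW = 3504000 W
V = 96 / 3.6 = 26.6667 m/s
TE = 3504000 / 26.6667
TE = 131400.0 N

131400.0


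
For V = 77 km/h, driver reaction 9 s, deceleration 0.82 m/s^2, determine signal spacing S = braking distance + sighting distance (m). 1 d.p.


V = 77 / 3.6 = 21.3889 m/s
Braking distance = 21.3889^2 / (2*0.82) = 278.954 m
Sighting distance = 21.3889 * 9 = 192.5 m
S = 278.954 + 192.5 = 471.5 m

471.5


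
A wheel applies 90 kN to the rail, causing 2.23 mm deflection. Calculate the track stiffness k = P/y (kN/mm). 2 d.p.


Track stiffness k = P / y
k = 90 / 2.23
k = 40.36 kN/mm

40.36


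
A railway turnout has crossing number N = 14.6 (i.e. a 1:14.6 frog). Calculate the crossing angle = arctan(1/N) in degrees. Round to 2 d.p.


1/N = 1/14.6 = 0.068493
angle = arctan(0.068493) = 0.068386 rad
angle = 0.068386 * 180/pi = 3.92 degrees

3.92


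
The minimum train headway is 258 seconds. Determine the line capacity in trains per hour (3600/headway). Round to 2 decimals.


Capacity = 3600 / headway
Capacity = 3600 / 258
Capacity = 13.95 trains/hour

13.95


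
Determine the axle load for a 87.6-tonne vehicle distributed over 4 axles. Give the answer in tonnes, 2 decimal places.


Load per axle = total weight / number of axles
Load = 87.6 / 4
Load = 21.90 tonnes

21.90
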